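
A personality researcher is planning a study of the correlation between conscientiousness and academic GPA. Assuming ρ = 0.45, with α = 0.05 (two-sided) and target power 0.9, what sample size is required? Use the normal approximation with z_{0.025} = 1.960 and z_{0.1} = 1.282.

Fisher's z: C = ½·ln((1+r)/(1−r)) = ½·ln(2.6364) = 0.4847.
n = ((z_{α/2} + z_β)/C)² + 3.
(1.960 + 1.282) / 0.4847 = 3.242 / 0.4847 = 6.689.
n = 6.689² + 3 = 44.74 + 3 = 47.7.
Round up.

n = 48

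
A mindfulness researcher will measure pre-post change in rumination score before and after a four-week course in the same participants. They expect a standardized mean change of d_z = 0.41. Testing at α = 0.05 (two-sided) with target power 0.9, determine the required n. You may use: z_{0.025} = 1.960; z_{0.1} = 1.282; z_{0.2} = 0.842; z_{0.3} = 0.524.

n = 63 pairs

For a paired (one-sample on differences) test: n = ((z_{α/2} + z_β) / d)².
z_{α/2} + z_β = 1.960 + 1.282 = 3.242.
n = (3.242 / 0.41)² = 7.907² = 62.53.
Round up.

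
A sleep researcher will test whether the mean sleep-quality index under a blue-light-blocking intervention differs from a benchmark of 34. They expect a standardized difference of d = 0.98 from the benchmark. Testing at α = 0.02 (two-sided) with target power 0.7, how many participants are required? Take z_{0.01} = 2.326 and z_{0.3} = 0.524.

n = 9

For a one-sample test: n = ((z_{α/2} + z_β) / d)².
z_{α/2} + z_β = 2.326 + 0.524 = 2.850.
n = (2.850 / 0.98)² = 2.908² = 8.46.
Round up.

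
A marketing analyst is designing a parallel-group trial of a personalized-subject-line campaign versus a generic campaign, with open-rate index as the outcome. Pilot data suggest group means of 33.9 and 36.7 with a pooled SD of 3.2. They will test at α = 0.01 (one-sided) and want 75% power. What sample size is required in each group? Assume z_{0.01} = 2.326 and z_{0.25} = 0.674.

Cohen's d = |M₁ − M₂| / SD_pooled = |33.9 − 36.7| / 3.2 = 2.8 / 3.2 = 0.875.
For two independent groups with equal n: n = 2·((z_{α} + z_β) / d)².
z_{α} + z_β = 2.326 + 0.674 = 3.000.
n = 2 × (3.000 / 0.875)² = 2 × 3.429² = 2 × 11.76 = 23.5.
Round up to the next whole participant.

n = 24 per group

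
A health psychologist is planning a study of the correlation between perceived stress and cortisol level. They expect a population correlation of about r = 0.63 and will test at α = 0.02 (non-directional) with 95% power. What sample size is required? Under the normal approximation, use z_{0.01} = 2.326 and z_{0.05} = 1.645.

Fisher's z: C = ½·ln((1+r)/(1−r)) = ½·ln(4.4054) = 0.7414.
n = ((z_{α/2} + z_β)/C)² + 3.
(2.326 + 1.645) / 0.7414 = 3.971 / 0.7414 = 5.356.
n = 5.356² + 3 = 28.69 + 3 = 31.7.
Round up.

n = 32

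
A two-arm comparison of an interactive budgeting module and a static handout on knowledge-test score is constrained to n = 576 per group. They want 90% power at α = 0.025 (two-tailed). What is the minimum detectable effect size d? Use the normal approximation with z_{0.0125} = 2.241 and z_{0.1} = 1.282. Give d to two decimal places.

d_min ≈ 0.21

For two independent groups of n = 576 each: d_min = (z_{α/2} + z_β)·√(2/n).
z-sum = 2.241 + 1.282 = 3.523.
d_min = 3.523 × √(2/576) = 3.523 × 0.0589 = 0.208.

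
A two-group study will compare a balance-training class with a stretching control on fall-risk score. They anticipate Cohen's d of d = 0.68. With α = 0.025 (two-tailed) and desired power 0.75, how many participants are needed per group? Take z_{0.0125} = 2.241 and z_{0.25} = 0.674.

For two independent groups with equal n: n = 2·((z_{α/2} + z_β) / d)².
z_{α/2} + z_β = 2.241 + 0.674 = 2.915.
n = 2 × (2.915 / 0.68)² = 2 × 4.287² = 2 × 18.38 = 36.8.
Round up to the next whole participant.

n = 37 per group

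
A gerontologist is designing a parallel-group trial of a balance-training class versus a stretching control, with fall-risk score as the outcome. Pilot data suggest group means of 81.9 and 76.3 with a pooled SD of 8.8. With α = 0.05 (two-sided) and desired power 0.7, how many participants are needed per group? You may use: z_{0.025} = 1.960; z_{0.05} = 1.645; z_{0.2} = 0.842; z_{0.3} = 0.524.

n = 31 per group

Cohen's d = |M₁ − M₂| / SD_pooled = |81.9 − 76.3| / 8.8 = 5.6 / 8.8 = 0.636.
For two independent groups with equal n: n = 2·((z_{α/2} + z_β) / d)².
z_{α/2} + z_β = 1.960 + 0.524 = 2.484.
n = 2 × (2.484 / 0.636)² = 2 × 3.906² = 2 × 15.25 = 30.5.
Round up to the next whole participant.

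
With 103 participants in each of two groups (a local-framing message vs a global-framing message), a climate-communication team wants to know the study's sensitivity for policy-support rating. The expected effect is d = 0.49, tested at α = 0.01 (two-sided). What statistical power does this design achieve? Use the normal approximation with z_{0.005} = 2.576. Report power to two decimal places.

power ≈ 0.83

For two equal groups, power = Φ(d·√(n/2) − z_{α/2}).
d·√(n/2) = 0.49 × √(103/2) = 0.49 × 7.176 = 3.516.
z_β = 3.516 − 2.576 = 0.940.
Power = Φ(0.940) = 0.826.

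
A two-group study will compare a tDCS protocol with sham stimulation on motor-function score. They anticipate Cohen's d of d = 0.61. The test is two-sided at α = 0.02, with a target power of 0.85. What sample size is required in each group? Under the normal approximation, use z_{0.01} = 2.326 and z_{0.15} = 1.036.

For two independent groups with equal n: n = 2·((z_{α/2} + z_β) / d)².
z_{α/2} + z_β = 2.326 + 1.036 = 3.362.
n = 2 × (3.362 / 0.61)² = 2 × 5.511² = 2 × 30.38 = 60.8.
Round up to the next whole participant.

n = 61 per group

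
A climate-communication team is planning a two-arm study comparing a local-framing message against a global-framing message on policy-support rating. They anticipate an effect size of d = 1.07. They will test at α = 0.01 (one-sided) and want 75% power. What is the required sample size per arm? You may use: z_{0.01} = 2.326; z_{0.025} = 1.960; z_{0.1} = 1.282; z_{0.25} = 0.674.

n = 16 per group

For two independent groups with equal n: n = 2·((z_{α} + z_β) / d)².
z_{α} + z_β = 2.326 + 0.674 = 3.000.
n = 2 × (3.000 / 1.07)² = 2 × 2.804² = 2 × 7.86 = 15.7.
Round up to the next whole participant.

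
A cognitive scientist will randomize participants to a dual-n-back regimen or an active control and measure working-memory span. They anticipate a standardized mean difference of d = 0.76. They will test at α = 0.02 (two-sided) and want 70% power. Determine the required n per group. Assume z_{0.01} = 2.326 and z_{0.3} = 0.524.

n = 29 per group

For two independent groups with equal n: n = 2·((z_{α/2} + z_β) / d)².
z_{α/2} + z_β = 2.326 + 0.524 = 2.850.
n = 2 × (2.850 / 0.76)² = 2 × 3.750² = 2 × 14.06 = 28.1.
Round up to the next whole participant.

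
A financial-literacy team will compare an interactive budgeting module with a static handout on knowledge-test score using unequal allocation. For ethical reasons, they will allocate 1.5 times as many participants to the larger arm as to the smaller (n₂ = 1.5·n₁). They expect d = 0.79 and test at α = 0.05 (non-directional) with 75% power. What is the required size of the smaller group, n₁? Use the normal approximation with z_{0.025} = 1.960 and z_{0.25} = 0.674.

n₁ = 19

With allocation ratio k = n₂/n₁ = 1.5, Var(x̄₁−x̄₂) = σ²(1/n₁ + 1/(k·n₁)) = σ²·(k+1)/(k·n₁).
So n₁ = (1 + 1/k)·((z_{α/2} + z_β)/d)² = 1.667 × (2.634/0.79)².
n₁ = 1.667 × 11.12 = 18.5.
Round up: n₁ = 19, giving n₂ = ⌈1.5 × 19⌉ = ⌈28.5⌉ = 29.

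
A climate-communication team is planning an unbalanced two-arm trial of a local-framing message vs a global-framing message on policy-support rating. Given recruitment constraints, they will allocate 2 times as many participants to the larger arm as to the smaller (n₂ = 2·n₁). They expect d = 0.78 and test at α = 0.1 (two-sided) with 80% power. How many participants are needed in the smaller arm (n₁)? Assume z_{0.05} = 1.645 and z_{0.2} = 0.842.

n₁ = 16

With allocation ratio k = n₂/n₁ = 2, Var(x̄₁−x̄₂) = σ²(1/n₁ + 1/(k·n₁)) = σ²·(k+1)/(k·n₁).
So n₁ = (1 + 1/k)·((z_{α/2} + z_β)/d)² = 1.500 × (2.487/0.78)².
n₁ = 1.500 × 10.17 = 15.2.
Round up: n₁ = 16, giving n₂ = 2 × 16 = 32.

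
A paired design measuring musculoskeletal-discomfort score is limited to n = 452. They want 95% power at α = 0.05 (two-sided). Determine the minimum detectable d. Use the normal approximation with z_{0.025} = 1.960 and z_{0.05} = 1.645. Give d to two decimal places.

d_min ≈ 0.17

For a single sample (or paired design) of n = 452: d_min = (z_{α/2} + z_β)/√n.
z-sum = 1.960 + 1.645 = 3.605.
d_min = 3.605 / √452 = 3.605 / 21.260 = 0.170.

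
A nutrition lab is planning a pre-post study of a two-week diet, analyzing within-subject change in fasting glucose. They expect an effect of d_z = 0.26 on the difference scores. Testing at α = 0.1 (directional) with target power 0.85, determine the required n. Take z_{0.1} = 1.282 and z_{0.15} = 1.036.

n = 80 pairs

For a paired (one-sample on differences) test: n = ((z_{α} + z_β) / d)².
z_{α} + z_β = 1.282 + 1.036 = 2.318.
n = (2.318 / 0.26)² = 8.915² = 79.48.
Round up.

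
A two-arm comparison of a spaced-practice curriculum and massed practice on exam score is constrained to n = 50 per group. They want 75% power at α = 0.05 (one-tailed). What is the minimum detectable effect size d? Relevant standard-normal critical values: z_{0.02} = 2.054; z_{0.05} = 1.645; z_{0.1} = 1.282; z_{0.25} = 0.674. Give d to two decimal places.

d_min ≈ 0.46

For two independent groups of n = 50 each: d_min = (z_{α} + z_β)·√(2/n).
z-sum = 1.645 + 0.674 = 2.319.
d_min = 2.319 × √(2/50) = 2.319 × 0.2000 = 0.464.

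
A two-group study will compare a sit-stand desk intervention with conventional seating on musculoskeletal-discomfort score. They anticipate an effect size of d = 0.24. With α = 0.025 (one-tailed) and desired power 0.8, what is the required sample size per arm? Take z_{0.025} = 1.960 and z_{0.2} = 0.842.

For two independent groups with equal n: n = 2·((z_{α} + z_β) / d)².
z_{α} + z_β = 1.960 + 0.842 = 2.802.
n = 2 × (2.802 / 0.24)² = 2 × 11.675² = 2 × 136.31 = 272.6.
Round up to the next whole participant.

n = 273 per group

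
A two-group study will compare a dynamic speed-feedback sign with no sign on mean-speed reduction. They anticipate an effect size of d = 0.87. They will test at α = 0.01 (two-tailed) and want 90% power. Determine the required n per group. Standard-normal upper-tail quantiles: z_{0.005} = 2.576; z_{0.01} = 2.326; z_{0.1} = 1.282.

For two independent groups with equal n: n = 2·((z_{α/2} + z_β) / d)².
z_{α/2} + z_β = 2.576 + 1.282 = 3.858.
n = 2 × (3.858 / 0.87)² = 2 × 4.434² = 2 × 19.66 = 39.3.
Round up to the next whole participant.

n = 40 per group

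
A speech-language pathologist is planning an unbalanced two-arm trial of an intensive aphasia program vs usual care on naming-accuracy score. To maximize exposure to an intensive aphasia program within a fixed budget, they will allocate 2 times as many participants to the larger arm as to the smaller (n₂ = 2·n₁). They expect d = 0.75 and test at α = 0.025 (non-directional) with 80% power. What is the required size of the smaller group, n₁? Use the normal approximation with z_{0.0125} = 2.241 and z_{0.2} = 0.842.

With allocation ratio k = n₂/n₁ = 2, Var(x̄₁−x̄₂) = σ²(1/n₁ + 1/(k·n₁)) = σ²·(k+1)/(k·n₁).
So n₁ = (1 + 1/k)·((z_{α/2} + z_β)/d)² = 1.500 × (3.083/0.75)².
n₁ = 1.500 × 16.90 = 25.3.
Round up: n₁ = 26, giving n₂ = 2 × 26 = 52.

n₁ = 26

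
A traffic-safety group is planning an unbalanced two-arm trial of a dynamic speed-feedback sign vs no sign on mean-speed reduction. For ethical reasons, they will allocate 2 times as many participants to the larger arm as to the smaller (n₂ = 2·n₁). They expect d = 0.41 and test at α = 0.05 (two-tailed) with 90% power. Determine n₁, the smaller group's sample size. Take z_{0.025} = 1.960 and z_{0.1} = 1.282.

With allocation ratio k = n₂/n₁ = 2, Var(x̄₁−x̄₂) = σ²(1/n₁ + 1/(k·n₁)) = σ²·(k+1)/(k·n₁).
So n₁ = (1 + 1/k)·((z_{α/2} + z_β)/d)² = 1.500 × (3.242/0.41)².
n₁ = 1.500 × 62.53 = 93.8.
Round up: n₁ = 94, giving n₂ = 2 × 94 = 188.

n₁ = 94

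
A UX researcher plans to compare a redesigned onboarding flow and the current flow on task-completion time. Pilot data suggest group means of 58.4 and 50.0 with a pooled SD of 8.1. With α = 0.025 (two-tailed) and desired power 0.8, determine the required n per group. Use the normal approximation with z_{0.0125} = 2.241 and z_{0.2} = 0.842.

n = 18 per group

Cohen's d = |M₁ − M₂| / SD_pooled = |58.4 − 50.0| / 8.1 = 8.4 / 8.1 = 1.037.
For two independent groups with equal n: n = 2·((z_{α/2} + z_β) / d)².
z_{α/2} + z_β = 2.241 + 0.842 = 3.083.
n = 2 × (3.083 / 1.037)² = 2 × 2.973² = 2 × 8.84 = 17.7.
Round up to the next whole participant.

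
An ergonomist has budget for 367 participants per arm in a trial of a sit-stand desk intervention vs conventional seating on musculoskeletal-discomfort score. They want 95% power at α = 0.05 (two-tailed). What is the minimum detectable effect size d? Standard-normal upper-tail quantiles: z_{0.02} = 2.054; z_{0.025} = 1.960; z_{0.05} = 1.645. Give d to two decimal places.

For two independent groups of n = 367 each: d_min = (z_{α/2} + z_β)·√(2/n).
z-sum = 1.960 + 1.645 = 3.605.
d_min = 3.605 × √(2/367) = 3.605 × 0.0738 = 0.266.

d_min ≈ 0.27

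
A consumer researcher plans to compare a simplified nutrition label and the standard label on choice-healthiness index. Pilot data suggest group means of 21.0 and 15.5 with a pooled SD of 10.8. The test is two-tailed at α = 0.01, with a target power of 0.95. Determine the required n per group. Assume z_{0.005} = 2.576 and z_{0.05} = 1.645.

n = 138 per group

Cohen's d = |M₁ − M₂| / SD_pooled = |21.0 − 15.5| / 10.8 = 5.5 / 10.8 = 0.509.
For two independent groups with equal n: n = 2·((z_{α/2} + z_β) / d)².
z_{α/2} + z_β = 2.576 + 1.645 = 4.221.
n = 2 × (4.221 / 0.509)² = 2 × 8.293² = 2 × 68.77 = 137.5.
Round up to the next whole participant.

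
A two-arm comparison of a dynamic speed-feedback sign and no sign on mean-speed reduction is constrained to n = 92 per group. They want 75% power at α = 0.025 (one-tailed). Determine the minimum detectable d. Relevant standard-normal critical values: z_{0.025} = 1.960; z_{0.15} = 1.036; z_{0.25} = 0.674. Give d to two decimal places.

For two independent groups of n = 92 each: d_min = (z_{α} + z_β)·√(2/n).
z-sum = 1.960 + 0.674 = 2.634.
d_min = 2.634 × √(2/92) = 2.634 × 0.1474 = 0.388.

d_min ≈ 0.39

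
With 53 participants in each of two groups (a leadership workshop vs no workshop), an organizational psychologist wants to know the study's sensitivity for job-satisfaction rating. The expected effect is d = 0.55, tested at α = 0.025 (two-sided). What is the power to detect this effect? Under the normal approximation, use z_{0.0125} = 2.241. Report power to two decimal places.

For two equal groups, power = Φ(d·√(n/2) − z_{α/2}).
d·√(n/2) = 0.55 × √(53/2) = 0.55 × 5.148 = 2.831.
z_β = 2.831 − 2.241 = 0.590.
Power = Φ(0.590) = 0.723.

power ≈ 0.72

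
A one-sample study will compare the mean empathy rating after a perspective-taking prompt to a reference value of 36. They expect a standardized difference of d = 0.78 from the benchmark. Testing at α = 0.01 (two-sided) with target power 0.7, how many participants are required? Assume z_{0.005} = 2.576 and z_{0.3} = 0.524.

For a one-sample test: n = ((z_{α/2} + z_β) / d)².
z_{α/2} + z_β = 2.576 + 0.524 = 3.100.
n = (3.100 / 0.78)² = 3.974² = 15.80.
Round up.

n = 16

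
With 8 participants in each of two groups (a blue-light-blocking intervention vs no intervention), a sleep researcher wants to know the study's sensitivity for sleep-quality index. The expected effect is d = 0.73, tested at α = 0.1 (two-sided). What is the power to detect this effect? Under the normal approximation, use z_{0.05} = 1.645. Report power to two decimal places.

For two equal groups, power = Φ(d·√(n/2) − z_{α/2}).
d·√(n/2) = 0.73 × √(8/2) = 0.73 × 2.000 = 1.460.
z_β = 1.460 − 1.645 = -0.185.
Power = Φ(-0.185) = 0.427.

power ≈ 0.43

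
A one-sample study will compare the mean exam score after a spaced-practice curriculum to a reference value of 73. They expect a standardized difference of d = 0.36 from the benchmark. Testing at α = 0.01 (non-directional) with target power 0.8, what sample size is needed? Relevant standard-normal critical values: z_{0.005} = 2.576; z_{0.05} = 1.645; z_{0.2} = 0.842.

n = 91

For a one-sample test: n = ((z_{α/2} + z_β) / d)².
z_{α/2} + z_β = 2.576 + 0.842 = 3.418.
n = (3.418 / 0.36)² = 9.494² = 90.14.
Round up.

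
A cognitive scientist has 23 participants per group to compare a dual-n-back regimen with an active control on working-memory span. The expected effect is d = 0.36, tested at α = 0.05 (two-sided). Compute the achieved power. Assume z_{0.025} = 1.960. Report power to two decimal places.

For two equal groups, power = Φ(d·√(n/2) − z_{α/2}).
d·√(n/2) = 0.36 × √(23/2) = 0.36 × 3.391 = 1.221.
z_β = 1.221 − 1.960 = -0.739.
Power = Φ(-0.739) = 0.230.

power ≈ 0.23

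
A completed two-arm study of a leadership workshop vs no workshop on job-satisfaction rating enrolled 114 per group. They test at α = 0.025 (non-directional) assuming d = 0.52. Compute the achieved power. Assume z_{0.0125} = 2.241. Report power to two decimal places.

power ≈ 0.95

For two equal groups, power = Φ(d·√(n/2) − z_{α/2}).
d·√(n/2) = 0.52 × √(114/2) = 0.52 × 7.550 = 3.926.
z_β = 3.926 − 2.241 = 1.685.
Power = Φ(1.685) = 0.954.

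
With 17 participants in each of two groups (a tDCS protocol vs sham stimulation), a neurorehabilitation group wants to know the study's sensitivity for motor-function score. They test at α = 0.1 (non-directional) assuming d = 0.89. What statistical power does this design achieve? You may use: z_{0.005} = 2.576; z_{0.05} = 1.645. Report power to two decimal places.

For two equal groups, power = Φ(d·√(n/2) − z_{α/2}).
d·√(n/2) = 0.89 × √(17/2) = 0.89 × 2.915 = 2.595.
z_β = 2.595 − 1.645 = 0.950.
Power = Φ(0.950) = 0.829.

power ≈ 0.83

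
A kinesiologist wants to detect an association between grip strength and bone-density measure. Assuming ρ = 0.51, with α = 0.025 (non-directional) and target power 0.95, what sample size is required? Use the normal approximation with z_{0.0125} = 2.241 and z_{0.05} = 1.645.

n = 51

Fisher's z: C = ½·ln((1+r)/(1−r)) = ½·ln(3.0816) = 0.5627.
n = ((z_{α/2} + z_β)/C)² + 3.
(2.241 + 1.645) / 0.5627 = 3.886 / 0.5627 = 6.906.
n = 6.906² + 3 = 47.69 + 3 = 50.7.
Round up.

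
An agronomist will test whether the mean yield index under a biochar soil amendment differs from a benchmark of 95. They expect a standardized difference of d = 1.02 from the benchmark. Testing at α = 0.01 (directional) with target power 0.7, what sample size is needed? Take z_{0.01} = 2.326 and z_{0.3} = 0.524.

n = 8

For a one-sample test: n = ((z_{α} + z_β) / d)².
z_{α} + z_β = 2.326 + 0.524 = 2.850.
n = (2.850 / 1.02)² = 2.794² = 7.81.
Round up.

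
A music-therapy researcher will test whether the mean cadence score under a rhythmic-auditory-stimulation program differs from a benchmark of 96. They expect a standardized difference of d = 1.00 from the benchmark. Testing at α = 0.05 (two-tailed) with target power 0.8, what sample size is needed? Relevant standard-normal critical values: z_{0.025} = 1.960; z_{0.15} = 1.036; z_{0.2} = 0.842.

For a one-sample test: n = ((z_{α/2} + z_β) / d)².
z_{α/2} + z_β = 1.960 + 0.842 = 2.802.
n = (2.802 / 1.00)² = 2.802² = 7.85.
Round up.

n = 8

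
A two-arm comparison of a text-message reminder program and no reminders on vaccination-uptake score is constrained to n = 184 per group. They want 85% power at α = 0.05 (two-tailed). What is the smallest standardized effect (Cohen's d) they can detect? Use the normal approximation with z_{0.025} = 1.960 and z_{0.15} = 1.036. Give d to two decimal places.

d_min ≈ 0.31

For two independent groups of n = 184 each: d_min = (z_{α/2} + z_β)·√(2/n).
z-sum = 1.960 + 1.036 = 2.996.
d_min = 2.996 × √(2/184) = 2.996 × 0.1043 = 0.312.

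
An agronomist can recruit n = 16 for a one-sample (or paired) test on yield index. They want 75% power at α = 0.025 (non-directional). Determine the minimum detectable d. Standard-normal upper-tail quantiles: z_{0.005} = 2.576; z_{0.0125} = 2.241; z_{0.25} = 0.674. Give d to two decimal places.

For a single sample (or paired design) of n = 16: d_min = (z_{α/2} + z_β)/√n.
z-sum = 2.241 + 0.674 = 2.915.
d_min = 2.915 / √16 = 2.915 / 4.000 = 0.729.

d_min ≈ 0.73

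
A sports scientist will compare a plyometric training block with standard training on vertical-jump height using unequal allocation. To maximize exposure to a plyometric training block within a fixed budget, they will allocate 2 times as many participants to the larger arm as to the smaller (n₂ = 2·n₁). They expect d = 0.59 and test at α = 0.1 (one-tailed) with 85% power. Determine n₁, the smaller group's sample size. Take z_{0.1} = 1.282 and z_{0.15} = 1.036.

With allocation ratio k = n₂/n₁ = 2, Var(x̄₁−x̄₂) = σ²(1/n₁ + 1/(k·n₁)) = σ²·(k+1)/(k·n₁).
So n₁ = (1 + 1/k)·((z_{α} + z_β)/d)² = 1.500 × (2.318/0.59)².
n₁ = 1.500 × 15.44 = 23.2.
Round up: n₁ = 24, giving n₂ = 2 × 24 = 48.

n₁ = 24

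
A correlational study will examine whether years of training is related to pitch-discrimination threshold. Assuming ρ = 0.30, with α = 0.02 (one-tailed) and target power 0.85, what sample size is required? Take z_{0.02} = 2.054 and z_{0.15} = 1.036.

Fisher's z: C = ½·ln((1+r)/(1−r)) = ½·ln(1.8571) = 0.3095.
n = ((z_{α} + z_β)/C)² + 3.
(2.054 + 1.036) / 0.3095 = 3.090 / 0.3095 = 9.984.
n = 9.984² + 3 = 99.68 + 3 = 102.7.
Round up.

n = 103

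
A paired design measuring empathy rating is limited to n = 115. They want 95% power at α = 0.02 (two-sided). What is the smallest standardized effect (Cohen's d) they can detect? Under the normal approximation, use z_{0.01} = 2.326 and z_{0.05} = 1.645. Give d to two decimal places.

d_min ≈ 0.37

For a single sample (or paired design) of n = 115: d_min = (z_{α/2} + z_β)/√n.
z-sum = 2.326 + 1.645 = 3.971.
d_min = 3.971 / √115 = 3.971 / 10.724 = 0.370.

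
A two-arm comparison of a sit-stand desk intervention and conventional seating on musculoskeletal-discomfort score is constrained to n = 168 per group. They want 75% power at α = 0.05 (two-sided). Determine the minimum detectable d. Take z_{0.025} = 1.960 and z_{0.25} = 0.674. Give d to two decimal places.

d_min ≈ 0.29

For two independent groups of n = 168 each: d_min = (z_{α/2} + z_β)·√(2/n).
z-sum = 1.960 + 0.674 = 2.634.
d_min = 2.634 × √(2/168) = 2.634 × 0.1091 = 0.287.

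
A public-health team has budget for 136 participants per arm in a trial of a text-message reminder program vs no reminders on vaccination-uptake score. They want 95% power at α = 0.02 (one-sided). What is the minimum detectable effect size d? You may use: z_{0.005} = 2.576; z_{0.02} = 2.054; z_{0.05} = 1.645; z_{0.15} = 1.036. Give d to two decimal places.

For two independent groups of n = 136 each: d_min = (z_{α} + z_β)·√(2/n).
z-sum = 2.054 + 1.645 = 3.699.
d_min = 3.699 × √(2/136) = 3.699 × 0.1213 = 0.449.

d_min ≈ 0.45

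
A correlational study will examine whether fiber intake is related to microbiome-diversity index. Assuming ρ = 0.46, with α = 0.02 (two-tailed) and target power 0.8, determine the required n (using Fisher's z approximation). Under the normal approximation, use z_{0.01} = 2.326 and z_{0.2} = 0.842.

Fisher's z: C = ½·ln((1+r)/(1−r)) = ½·ln(2.7037) = 0.4973.
n = ((z_{α/2} + z_β)/C)² + 3.
(2.326 + 0.842) / 0.4973 = 3.168 / 0.4973 = 6.370.
n = 6.370² + 3 = 40.58 + 3 = 43.6.
Round up.

n = 44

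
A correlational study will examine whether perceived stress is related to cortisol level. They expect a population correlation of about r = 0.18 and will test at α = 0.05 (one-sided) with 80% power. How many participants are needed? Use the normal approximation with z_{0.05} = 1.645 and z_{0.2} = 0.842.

n = 190

Fisher's z: C = ½·ln((1+r)/(1−r)) = ½·ln(1.4390) = 0.1820.
n = ((z_{α} + z_β)/C)² + 3.
(1.645 + 0.842) / 0.1820 = 2.487 / 0.1820 = 13.665.
n = 13.665² + 3 = 186.73 + 3 = 189.7.
Round up.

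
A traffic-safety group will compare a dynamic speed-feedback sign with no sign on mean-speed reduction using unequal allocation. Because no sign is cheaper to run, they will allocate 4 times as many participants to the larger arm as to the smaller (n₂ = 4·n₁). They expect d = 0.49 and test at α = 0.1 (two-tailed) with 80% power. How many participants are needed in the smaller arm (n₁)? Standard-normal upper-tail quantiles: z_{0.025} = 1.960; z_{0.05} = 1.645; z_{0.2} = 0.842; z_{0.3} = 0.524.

With allocation ratio k = n₂/n₁ = 4, Var(x̄₁−x̄₂) = σ²(1/n₁ + 1/(k·n₁)) = σ²·(k+1)/(k·n₁).
So n₁ = (1 + 1/k)·((z_{α/2} + z_β)/d)² = 1.250 × (2.487/0.49)².
n₁ = 1.250 × 25.76 = 32.2.
Round up: n₁ = 33, giving n₂ = 4 × 33 = 132.

n₁ = 33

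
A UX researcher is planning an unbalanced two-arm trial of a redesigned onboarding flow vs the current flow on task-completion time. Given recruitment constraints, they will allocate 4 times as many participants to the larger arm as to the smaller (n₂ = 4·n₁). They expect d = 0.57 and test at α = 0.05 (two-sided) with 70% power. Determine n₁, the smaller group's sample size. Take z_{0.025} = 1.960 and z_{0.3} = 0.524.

n₁ = 24

With allocation ratio k = n₂/n₁ = 4, Var(x̄₁−x̄₂) = σ²(1/n₁ + 1/(k·n₁)) = σ²·(k+1)/(k·n₁).
So n₁ = (1 + 1/k)·((z_{α/2} + z_β)/d)² = 1.250 × (2.484/0.57)².
n₁ = 1.250 × 18.99 = 23.7.
Round up: n₁ = 24, giving n₂ = 4 × 24 = 96.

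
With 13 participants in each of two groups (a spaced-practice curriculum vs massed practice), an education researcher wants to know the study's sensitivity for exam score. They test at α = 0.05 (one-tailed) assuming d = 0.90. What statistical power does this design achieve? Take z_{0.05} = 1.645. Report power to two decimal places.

For two equal groups, power = Φ(d·√(n/2) − z_{α}).
d·√(n/2) = 0.90 × √(13/2) = 0.90 × 2.550 = 2.295.
z_β = 2.295 − 1.645 = 0.650.
Power = Φ(0.650) = 0.742.

power ≈ 0.74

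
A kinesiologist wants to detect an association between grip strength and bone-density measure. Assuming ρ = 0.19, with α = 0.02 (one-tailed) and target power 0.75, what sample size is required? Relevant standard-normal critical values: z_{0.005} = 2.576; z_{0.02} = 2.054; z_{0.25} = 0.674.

n = 205

Fisher's z: C = ½·ln((1+r)/(1−r)) = ½·ln(1.4691) = 0.1923.
n = ((z_{α} + z_β)/C)² + 3.
(2.054 + 0.674) / 0.1923 = 2.728 / 0.1923 = 14.186.
n = 14.186² + 3 = 201.25 + 3 = 204.2.
Round up.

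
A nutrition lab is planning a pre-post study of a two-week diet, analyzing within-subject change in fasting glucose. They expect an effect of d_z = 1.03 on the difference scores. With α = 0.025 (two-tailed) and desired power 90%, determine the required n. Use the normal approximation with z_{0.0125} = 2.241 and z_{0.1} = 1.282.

n = 12 pairs

For a paired (one-sample on differences) test: n = ((z_{α/2} + z_β) / d)².
z_{α/2} + z_β = 2.241 + 1.282 = 3.523.
n = (3.523 / 1.03)² = 3.420² = 11.70.
Round up.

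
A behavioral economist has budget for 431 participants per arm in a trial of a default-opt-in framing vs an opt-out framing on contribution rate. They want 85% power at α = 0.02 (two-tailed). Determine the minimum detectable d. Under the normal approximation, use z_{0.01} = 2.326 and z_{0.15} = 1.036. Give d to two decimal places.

For two independent groups of n = 431 each: d_min = (z_{α/2} + z_β)·√(2/n).
z-sum = 2.326 + 1.036 = 3.362.
d_min = 3.362 × √(2/431) = 3.362 × 0.0681 = 0.229.

d_min ≈ 0.23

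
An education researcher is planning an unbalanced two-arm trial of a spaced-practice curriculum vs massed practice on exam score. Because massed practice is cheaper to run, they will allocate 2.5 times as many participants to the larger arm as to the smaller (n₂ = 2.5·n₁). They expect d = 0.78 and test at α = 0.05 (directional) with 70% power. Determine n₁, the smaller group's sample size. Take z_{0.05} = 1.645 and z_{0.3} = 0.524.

With allocation ratio k = n₂/n₁ = 2.5, Var(x̄₁−x̄₂) = σ²(1/n₁ + 1/(k·n₁)) = σ²·(k+1)/(k·n₁).
So n₁ = (1 + 1/k)·((z_{α} + z_β)/d)² = 1.400 × (2.169/0.78)².
n₁ = 1.400 × 7.73 = 10.8.
Round up: n₁ = 11, giving n₂ = ⌈2.5 × 11⌉ = ⌈27.5⌉ = 28.

n₁ = 11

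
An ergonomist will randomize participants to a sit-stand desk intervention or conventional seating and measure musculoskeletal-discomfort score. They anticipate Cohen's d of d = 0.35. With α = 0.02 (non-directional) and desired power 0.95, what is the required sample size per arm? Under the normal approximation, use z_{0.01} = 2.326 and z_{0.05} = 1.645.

n = 258 per group

For two independent groups with equal n: n = 2·((z_{α/2} + z_β) / d)².
z_{α/2} + z_β = 2.326 + 1.645 = 3.971.
n = 2 × (3.971 / 0.35)² = 2 × 11.346² = 2 × 128.73 = 257.5.
Round up to the next whole participant.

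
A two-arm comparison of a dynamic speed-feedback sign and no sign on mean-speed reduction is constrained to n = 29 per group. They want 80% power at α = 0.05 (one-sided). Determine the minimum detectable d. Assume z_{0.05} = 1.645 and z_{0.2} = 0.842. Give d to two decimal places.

d_min ≈ 0.65

For two independent groups of n = 29 each: d_min = (z_{α} + z_β)·√(2/n).
z-sum = 1.645 + 0.842 = 2.487.
d_min = 2.487 × √(2/29) = 2.487 × 0.2626 = 0.653.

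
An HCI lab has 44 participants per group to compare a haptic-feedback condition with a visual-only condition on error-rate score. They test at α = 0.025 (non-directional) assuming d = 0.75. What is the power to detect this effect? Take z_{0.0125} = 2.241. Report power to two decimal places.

For two equal groups, power = Φ(d·√(n/2) − z_{α/2}).
d·√(n/2) = 0.75 × √(44/2) = 0.75 × 4.690 = 3.518.
z_β = 3.518 − 2.241 = 1.277.
Power = Φ(1.277) = 0.899.

power ≈ 0.90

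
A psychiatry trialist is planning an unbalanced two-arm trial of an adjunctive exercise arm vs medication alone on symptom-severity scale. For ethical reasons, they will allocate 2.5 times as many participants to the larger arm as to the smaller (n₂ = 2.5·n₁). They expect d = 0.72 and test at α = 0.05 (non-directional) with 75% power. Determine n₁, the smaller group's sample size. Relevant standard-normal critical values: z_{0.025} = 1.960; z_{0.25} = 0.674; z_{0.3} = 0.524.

n₁ = 19

With allocation ratio k = n₂/n₁ = 2.5, Var(x̄₁−x̄₂) = σ²(1/n₁ + 1/(k·n₁)) = σ²·(k+1)/(k·n₁).
So n₁ = (1 + 1/k)·((z_{α/2} + z_β)/d)² = 1.400 × (2.634/0.72)².
n₁ = 1.400 × 13.38 = 18.7.
Round up: n₁ = 19, giving n₂ = ⌈2.5 × 19⌉ = ⌈47.5⌉ = 48.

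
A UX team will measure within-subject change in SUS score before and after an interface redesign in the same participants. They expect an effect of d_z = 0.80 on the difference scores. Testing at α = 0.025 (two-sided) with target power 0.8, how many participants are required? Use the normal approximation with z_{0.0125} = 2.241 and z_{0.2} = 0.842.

For a paired (one-sample on differences) test: n = ((z_{α/2} + z_β) / d)².
z_{α/2} + z_β = 2.241 + 0.842 = 3.083.
n = (3.083 / 0.80)² = 3.854² = 14.85.
Round up.

n = 15 pairs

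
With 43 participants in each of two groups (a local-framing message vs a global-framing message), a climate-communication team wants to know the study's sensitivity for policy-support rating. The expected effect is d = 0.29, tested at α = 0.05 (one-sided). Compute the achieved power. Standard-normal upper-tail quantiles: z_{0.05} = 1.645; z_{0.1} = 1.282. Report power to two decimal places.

power ≈ 0.38

For two equal groups, power = Φ(d·√(n/2) − z_{α}).
d·√(n/2) = 0.29 × √(43/2) = 0.29 × 4.637 = 1.345.
z_β = 1.345 − 1.645 = -0.300.
Power = Φ(-0.300) = 0.382.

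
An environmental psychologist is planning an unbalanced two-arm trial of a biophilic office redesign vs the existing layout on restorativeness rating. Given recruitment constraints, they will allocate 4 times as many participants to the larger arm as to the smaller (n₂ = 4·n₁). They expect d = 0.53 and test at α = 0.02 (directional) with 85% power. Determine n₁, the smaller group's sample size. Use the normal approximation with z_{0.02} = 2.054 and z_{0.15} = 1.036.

With allocation ratio k = n₂/n₁ = 4, Var(x̄₁−x̄₂) = σ²(1/n₁ + 1/(k·n₁)) = σ²·(k+1)/(k·n₁).
So n₁ = (1 + 1/k)·((z_{α} + z_β)/d)² = 1.250 × (3.090/0.53)².
n₁ = 1.250 × 33.99 = 42.5.
Round up: n₁ = 43, giving n₂ = 4 × 43 = 172.

n₁ = 43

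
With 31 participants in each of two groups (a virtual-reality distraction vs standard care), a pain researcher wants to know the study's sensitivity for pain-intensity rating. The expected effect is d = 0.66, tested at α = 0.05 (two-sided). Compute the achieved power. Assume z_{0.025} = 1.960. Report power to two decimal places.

power ≈ 0.74

For two equal groups, power = Φ(d·√(n/2) − z_{α/2}).
d·√(n/2) = 0.66 × √(31/2) = 0.66 × 3.937 = 2.598.
z_β = 2.598 − 1.960 = 0.638.
Power = Φ(0.638) = 0.738.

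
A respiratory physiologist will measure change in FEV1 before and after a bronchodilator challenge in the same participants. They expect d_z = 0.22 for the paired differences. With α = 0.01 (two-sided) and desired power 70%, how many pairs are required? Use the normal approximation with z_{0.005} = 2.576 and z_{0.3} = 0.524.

For a paired (one-sample on differences) test: n = ((z_{α/2} + z_β) / d)².
z_{α/2} + z_β = 2.576 + 0.524 = 3.100.
n = (3.100 / 0.22)² = 14.091² = 198.55.
Round up.

n = 199 pairs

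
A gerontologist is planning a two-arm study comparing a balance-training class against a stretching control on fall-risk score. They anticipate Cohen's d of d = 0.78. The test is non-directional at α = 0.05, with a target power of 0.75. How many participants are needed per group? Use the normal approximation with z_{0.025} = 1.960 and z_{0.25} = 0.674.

n = 23 per group

For two independent groups with equal n: n = 2·((z_{α/2} + z_β) / d)².
z_{α/2} + z_β = 1.960 + 0.674 = 2.634.
n = 2 × (2.634 / 0.78)² = 2 × 3.377² = 2 × 11.40 = 22.8.
Round up to the next whole participant.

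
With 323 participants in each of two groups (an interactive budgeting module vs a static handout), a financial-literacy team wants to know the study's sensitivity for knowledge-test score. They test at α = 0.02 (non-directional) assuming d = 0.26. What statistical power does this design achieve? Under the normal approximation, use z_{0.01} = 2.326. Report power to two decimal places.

power ≈ 0.84

For two equal groups, power = Φ(d·√(n/2) − z_{α/2}).
d·√(n/2) = 0.26 × √(323/2) = 0.26 × 12.708 = 3.304.
z_β = 3.304 − 2.326 = 0.978.
Power = Φ(0.978) = 0.836.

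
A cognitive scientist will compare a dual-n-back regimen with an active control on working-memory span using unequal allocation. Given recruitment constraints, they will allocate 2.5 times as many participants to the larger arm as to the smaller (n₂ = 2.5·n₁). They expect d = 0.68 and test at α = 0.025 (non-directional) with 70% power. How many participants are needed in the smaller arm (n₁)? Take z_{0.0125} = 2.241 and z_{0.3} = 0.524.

n₁ = 24

With allocation ratio k = n₂/n₁ = 2.5, Var(x̄₁−x̄₂) = σ²(1/n₁ + 1/(k·n₁)) = σ²·(k+1)/(k·n₁).
So n₁ = (1 + 1/k)·((z_{α/2} + z_β)/d)² = 1.400 × (2.765/0.68)².
n₁ = 1.400 × 16.53 = 23.1.
Round up: n₁ = 24, giving n₂ = 2.5 × 24 = 60.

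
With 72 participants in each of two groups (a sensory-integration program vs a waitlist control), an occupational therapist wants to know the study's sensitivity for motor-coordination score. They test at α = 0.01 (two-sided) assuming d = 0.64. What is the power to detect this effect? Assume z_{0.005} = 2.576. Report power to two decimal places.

power ≈ 0.90

For two equal groups, power = Φ(d·√(n/2) − z_{α/2}).
d·√(n/2) = 0.64 × √(72/2) = 0.64 × 6.000 = 3.840.
z_β = 3.840 − 2.576 = 1.264.
Power = Φ(1.264) = 0.897.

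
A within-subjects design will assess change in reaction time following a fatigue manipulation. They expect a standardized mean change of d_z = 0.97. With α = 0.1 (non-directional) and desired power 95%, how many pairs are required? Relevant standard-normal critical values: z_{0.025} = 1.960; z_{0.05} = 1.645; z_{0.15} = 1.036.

For a paired (one-sample on differences) test: n = ((z_{α/2} + z_β) / d)².
z_{α/2} + z_β = 1.645 + 1.645 = 3.290.
n = (3.290 / 0.97)² = 3.392² = 11.50.
Round up.

n = 12 pairs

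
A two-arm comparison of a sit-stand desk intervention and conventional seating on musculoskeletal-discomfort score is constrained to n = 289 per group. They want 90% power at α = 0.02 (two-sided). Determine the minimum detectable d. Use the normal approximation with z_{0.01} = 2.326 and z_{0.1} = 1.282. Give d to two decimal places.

d_min ≈ 0.30

For two independent groups of n = 289 each: d_min = (z_{α/2} + z_β)·√(2/n).
z-sum = 2.326 + 1.282 = 3.608.
d_min = 3.608 × √(2/289) = 3.608 × 0.0832 = 0.300.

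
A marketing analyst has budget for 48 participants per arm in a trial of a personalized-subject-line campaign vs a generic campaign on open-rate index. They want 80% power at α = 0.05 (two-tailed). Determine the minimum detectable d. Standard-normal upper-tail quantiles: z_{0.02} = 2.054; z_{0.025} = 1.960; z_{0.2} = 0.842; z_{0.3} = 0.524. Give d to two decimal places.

d_min ≈ 0.57

For two independent groups of n = 48 each: d_min = (z_{α/2} + z_β)·√(2/n).
z-sum = 1.960 + 0.842 = 2.802.
d_min = 2.802 × √(2/48) = 2.802 × 0.2041 = 0.572.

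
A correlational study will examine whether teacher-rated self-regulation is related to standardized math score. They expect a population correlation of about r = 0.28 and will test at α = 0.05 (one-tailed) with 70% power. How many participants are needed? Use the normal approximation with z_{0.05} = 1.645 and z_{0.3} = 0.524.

Fisher's z: C = ½·ln((1+r)/(1−r)) = ½·ln(1.7778) = 0.2877.
n = ((z_{α} + z_β)/C)² + 3.
(1.645 + 0.524) / 0.2877 = 2.169 / 0.2877 = 7.539.
n = 7.539² + 3 = 56.84 + 3 = 59.8.
Round up.

n = 60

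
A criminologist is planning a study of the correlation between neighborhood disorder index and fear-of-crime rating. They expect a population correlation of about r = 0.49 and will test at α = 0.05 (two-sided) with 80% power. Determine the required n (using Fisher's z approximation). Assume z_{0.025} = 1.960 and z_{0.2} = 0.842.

n = 31

Fisher's z: C = ½·ln((1+r)/(1−r)) = ½·ln(2.9216) = 0.5361.
n = ((z_{α/2} + z_β)/C)² + 3.
(1.960 + 0.842) / 0.5361 = 2.802 / 0.5361 = 5.227.
n = 5.227² + 3 = 27.32 + 3 = 30.3.
Round up.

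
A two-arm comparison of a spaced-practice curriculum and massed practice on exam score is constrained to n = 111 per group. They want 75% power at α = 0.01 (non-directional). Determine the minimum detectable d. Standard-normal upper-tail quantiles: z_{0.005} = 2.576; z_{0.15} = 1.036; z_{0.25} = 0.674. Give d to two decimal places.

For two independent groups of n = 111 each: d_min = (z_{α/2} + z_β)·√(2/n).
z-sum = 2.576 + 0.674 = 3.250.
d_min = 3.250 × √(2/111) = 3.250 × 0.1342 = 0.436.

d_min ≈ 0.44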